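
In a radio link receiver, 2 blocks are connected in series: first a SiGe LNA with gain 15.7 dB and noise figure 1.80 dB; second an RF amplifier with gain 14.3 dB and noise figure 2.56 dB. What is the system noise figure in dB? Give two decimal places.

1.86 dB

Convert to linear (a loss of L dB is a gain of −L dB): F_i = 10^(NF_i/10), G_i = 10^(G_i,dB/10)
  Stage 1: F_1 = 10^(1.80/10) = 1.514, G_1 = 10^(15.7/10) = 37.15
  Stage 2: F_2 = 10^(2.56/10) = 1.803, G_2 = 10^(14.3/10) = 26.92
Friis cascade:
  F = 1.514 + (1.803 − 1)/37.15 = 1.535
NF = 10 log₁₀(1.535) = 1.86 dB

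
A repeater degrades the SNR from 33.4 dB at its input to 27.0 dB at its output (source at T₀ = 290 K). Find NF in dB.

NF (dB) = SNR_in(dB) − SNR_out(dB) when the source is at T₀
NF = 33.4 − 27.0 = 6.4 dB

6.4 dB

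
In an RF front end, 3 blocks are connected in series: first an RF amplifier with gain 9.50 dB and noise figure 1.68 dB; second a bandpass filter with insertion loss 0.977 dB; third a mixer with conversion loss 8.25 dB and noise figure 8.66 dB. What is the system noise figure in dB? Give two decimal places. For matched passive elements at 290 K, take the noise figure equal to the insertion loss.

3.79 dB

Convert to linear (a loss of L dB is a gain of −L dB): F_i = 10^(NF_i/10), G_i = 10^(G_i,dB/10)
  Stage 1: F_1 = 10^(1.68/10) = 1.472, G_1 = 10^(9.50/10) = 8.913
  Stage 2: F_2 = 10^(0.977/10) = 1.252, G_2 = 10^(−0.977/10) = 0.7985
  Stage 3: F_3 = 10^(8.66/10) = 7.345, G_3 = 10^(−8.25/10) = 0.1496
Friis cascade:
  F = 1.472 + (1.252 − 1)/8.913 + (7.345 − 1)/7.117 = 2.392
NF = 10 log₁₀(2.392) = 3.79 dB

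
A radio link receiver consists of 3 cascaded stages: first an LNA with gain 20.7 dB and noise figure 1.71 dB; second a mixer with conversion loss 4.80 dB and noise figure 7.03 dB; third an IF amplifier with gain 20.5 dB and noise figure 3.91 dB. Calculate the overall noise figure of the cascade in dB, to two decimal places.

Convert to linear (a loss of L dB is a gain of −L dB): F_i = 10^(NF_i/10), G_i = 10^(G_i,dB/10)
  Stage 1: F_1 = 10^(1.71/10) = 1.483, G_1 = 10^(20.7/10) = 117.5
  Stage 2: F_2 = 10^(7.03/10) = 5.047, G_2 = 10^(−4.80/10) = 0.3311
  Stage 3: F_3 = 10^(3.91/10) = 2.460, G_3 = 10^(20.5/10) = 112.2
Friis cascade:
  F = 1.483 + (5.047 − 1)/117.5 + (2.460 − 1)/38.90 = 1.554
NF = 10 log₁₀(1.554) = 1.92 dB

1.92 dB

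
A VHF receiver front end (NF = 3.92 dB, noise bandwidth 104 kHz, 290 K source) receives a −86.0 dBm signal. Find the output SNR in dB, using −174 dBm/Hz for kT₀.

Noise floor: N = −174 + 10 log₁₀(B) + NF
10 log₁₀(1.04×10⁵) = 50.17 dB
N = −174 + 50.17 + 3.92 = −119.91 dBm
SNR = P_sig − N = −86.0 − (−119.91) = 33.91 dB → 33.9 dB

33.9 dB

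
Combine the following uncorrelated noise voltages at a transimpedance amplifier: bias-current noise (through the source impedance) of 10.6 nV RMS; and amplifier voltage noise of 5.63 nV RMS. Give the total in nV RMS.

12.0 nV

Uncorrelated sources add in power (mean-square): V_tot = √(ΣV_i²)
V_tot = √[(1.06×10⁻⁸)² + (5.63×10⁻⁹)²] = 1.20×10⁻⁸ V = 12.0 nV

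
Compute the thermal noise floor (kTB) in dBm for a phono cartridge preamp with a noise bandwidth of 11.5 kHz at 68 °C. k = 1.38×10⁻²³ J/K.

−132.7 dBm

T = 68 °C + 273.15 = 341.15 K
P_n = kTB = 1.38×10⁻²³ × 341.15 × 1.15×10⁴ = 5.41×10⁻¹⁷ W
In dBm: 10 log₁₀(5.41×10⁻¹⁷ / 10⁻³) = −132.7 dBm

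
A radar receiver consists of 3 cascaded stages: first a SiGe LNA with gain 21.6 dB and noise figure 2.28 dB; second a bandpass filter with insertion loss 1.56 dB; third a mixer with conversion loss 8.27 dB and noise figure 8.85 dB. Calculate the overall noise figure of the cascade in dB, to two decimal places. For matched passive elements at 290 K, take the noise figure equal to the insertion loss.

2.45 dB

Convert to linear (a loss of L dB is a gain of −L dB): F_i = 10^(NF_i/10), G_i = 10^(G_i,dB/10)
  Stage 1: F_1 = 10^(2.28/10) = 1.690, G_1 = 10^(21.6/10) = 144.5
  Stage 2: F_2 = 10^(1.56/10) = 1.432, G_2 = 10^(−1.56/10) = 0.6982
  Stage 3: F_3 = 10^(8.85/10) = 7.674, G_3 = 10^(−8.27/10) = 0.1489
Friis cascade:
  F = 1.690 + (1.432 − 1)/144.5 + (7.674 − 1)/100.9 = 1.760
NF = 10 log₁₀(1.760) = 2.45 dB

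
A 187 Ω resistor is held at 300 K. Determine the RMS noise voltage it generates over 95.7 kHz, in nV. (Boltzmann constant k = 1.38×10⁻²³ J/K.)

544 nV

V_n = √(4kTRB)
4kTRB = 4 × 1.38×10⁻²³ × 300 × 1.87×10² × 9.57×10⁴ = 2.96×10⁻¹³ V²
V_n = √(2.96×10⁻¹³) = 5.44×10⁻⁷ V = 544 nV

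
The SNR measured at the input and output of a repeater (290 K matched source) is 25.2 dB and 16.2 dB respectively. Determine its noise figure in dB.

9.0 dB

NF (dB) = SNR_in(dB) − SNR_out(dB) when the source is at T₀
NF = 25.2 − 16.2 = 9.0 dB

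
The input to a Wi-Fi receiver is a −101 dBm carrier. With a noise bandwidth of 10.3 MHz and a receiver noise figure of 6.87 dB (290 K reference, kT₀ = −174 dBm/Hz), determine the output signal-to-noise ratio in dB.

−4.0 dB

Noise floor: N = −174 + 10 log₁₀(B) + NF
10 log₁₀(1.03×10⁷) = 70.13 dB
N = −174 + 70.13 + 6.87 = −97.00 dBm
SNR = P_sig − N = −101 − (−97.00) = −4.00 dB → −4.0 dB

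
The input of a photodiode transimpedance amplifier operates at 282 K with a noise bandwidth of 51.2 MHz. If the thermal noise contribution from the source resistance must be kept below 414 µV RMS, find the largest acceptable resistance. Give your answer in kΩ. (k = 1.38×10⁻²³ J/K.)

215 kΩ

Johnson–Nyquist: V_n = √(4kTRB) ⇒ R = V_n² / (4kTB)
4kTB = 4 × 1.38×10⁻²³ × 282 × 5.12×10⁷ = 7.97×10⁻¹³
R = (4.14×10⁻⁴)² / 7.97×10⁻¹³ = 2.15×10⁵ Ω = 215 kΩ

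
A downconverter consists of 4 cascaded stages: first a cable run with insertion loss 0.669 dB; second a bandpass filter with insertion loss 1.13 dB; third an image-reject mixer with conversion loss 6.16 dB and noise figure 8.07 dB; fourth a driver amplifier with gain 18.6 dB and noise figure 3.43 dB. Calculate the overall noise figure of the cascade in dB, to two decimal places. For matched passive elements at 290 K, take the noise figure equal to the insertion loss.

Convert to linear (a loss of L dB is a gain of −L dB): F_i = 10^(NF_i/10), G_i = 10^(G_i,dB/10)
  Stage 1: F_1 = 10^(0.669/10) = 1.167, G_1 = 10^(−0.669/10) = 0.8572
  Stage 2: F_2 = 10^(1.13/10) = 1.297, G_2 = 10^(−1.13/10) = 0.7709
  Stage 3: F_3 = 10^(8.07/10) = 6.412, G_3 = 10^(−6.16/10) = 0.2421
  Stage 4: F_4 = 10^(3.43/10) = 2.203, G_4 = 10^(18.6/10) = 72.44
Friis cascade:
  F = 1.167 + (1.297 − 1)/0.8572 + (6.412 − 1)/0.6608 + (2.203 − 1)/0.1600 = 17.22
NF = 10 log₁₀(17.22) = 12.36 dB

12.36 dB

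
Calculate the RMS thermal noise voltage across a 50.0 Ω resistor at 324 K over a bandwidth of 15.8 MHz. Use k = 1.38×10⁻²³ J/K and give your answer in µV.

3.76 µV

V_n = √(4kTRB)
4kTRB = 4 × 1.38×10⁻²³ × 324 × 5.00×10¹ × 1.58×10⁷ = 1.41×10⁻¹¹ V²
V_n = √(1.41×10⁻¹¹) = 3.76×10⁻⁶ V = 3.76 µV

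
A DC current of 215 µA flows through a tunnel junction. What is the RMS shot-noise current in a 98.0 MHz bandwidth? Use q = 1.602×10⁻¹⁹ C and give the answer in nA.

82.2 nA

I_n = √(2qI·B)
2qI·B = 2 × 1.602×10⁻¹⁹ × 2.15×10⁻⁴ × 9.80×10⁷ = 6.75×10⁻¹⁵ A²
I_n = √(6.75×10⁻¹⁵) = 8.22×10⁻⁸ A = 82.2 nA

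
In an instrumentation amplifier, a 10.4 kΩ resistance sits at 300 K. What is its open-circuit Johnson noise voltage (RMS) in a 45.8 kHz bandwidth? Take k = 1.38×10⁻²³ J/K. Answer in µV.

V_n = √(4kTRB)
4kTRB = 4 × 1.38×10⁻²³ × 300 × 1.04×10⁴ × 4.58×10⁴ = 7.89×10⁻¹² V²
V_n = √(7.89×10⁻¹²) = 2.81×10⁻⁶ V = 2.81 µV

2.81 µV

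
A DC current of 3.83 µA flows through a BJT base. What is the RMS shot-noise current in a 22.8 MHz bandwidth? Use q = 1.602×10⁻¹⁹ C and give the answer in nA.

5.29 nA

I_n = √(2qI·B)
2qI·B = 2 × 1.602×10⁻¹⁹ × 3.83×10⁻⁶ × 2.28×10⁷ = 2.80×10⁻¹⁷ A²
I_n = √(2.80×10⁻¹⁷) = 5.29×10⁻⁹ A = 5.29 nA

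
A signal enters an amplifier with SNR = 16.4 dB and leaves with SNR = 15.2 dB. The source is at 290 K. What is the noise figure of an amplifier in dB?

1.2 dB

NF (dB) = SNR_in(dB) − SNR_out(dB) when the source is at T₀
NF = 16.4 − 15.2 = 1.2 dB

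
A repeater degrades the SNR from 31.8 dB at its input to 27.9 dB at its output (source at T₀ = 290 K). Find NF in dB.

3.9 dB

NF (dB) = SNR_in(dB) − SNR_out(dB) when the source is at T₀
NF = 31.8 − 27.9 = 3.9 dB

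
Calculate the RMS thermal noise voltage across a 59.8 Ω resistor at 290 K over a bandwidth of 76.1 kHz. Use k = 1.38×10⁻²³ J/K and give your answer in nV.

V_n = √(4kTRB)
4kTRB = 4 × 1.38×10⁻²³ × 290 × 5.98×10¹ × 7.61×10⁴ = 7.28×10⁻¹⁴ V²
V_n = √(7.28×10⁻¹⁴) = 2.70×10⁻⁷ V = 270 nV

270 nV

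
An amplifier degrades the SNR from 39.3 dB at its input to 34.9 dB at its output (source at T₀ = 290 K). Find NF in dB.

NF (dB) = SNR_in(dB) − SNR_out(dB) when the source is at T₀
NF = 39.3 − 34.9 = 4.4 dB

4.4 dB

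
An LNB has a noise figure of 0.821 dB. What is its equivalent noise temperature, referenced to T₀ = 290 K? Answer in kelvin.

60.3 K

F = 10^(0.821/10) = 1.20809
T_e = (F − 1)·T₀ = (1.20809 − 1) × 290 = 60.3 K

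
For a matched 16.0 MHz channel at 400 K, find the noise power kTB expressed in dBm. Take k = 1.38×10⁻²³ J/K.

P_n = kTB = 1.38×10⁻²³ × 400 × 1.60×10⁷ = 8.83×10⁻¹⁴ W
In dBm: 10 log₁₀(8.83×10⁻¹⁴ / 10⁻³) = −100.5 dBm

−100.5 dBm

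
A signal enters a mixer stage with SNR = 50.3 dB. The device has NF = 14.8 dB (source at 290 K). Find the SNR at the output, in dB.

By definition F = SNR_in/SNR_out, so in dB: SNR_out = SNR_in − NF
SNR_out = 50.3 − 14.8 = 35.5 dB

35.5 dB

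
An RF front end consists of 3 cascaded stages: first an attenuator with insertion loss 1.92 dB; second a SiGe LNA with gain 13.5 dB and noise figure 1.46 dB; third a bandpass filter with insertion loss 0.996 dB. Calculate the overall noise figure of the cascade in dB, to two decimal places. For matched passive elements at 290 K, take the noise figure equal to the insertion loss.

Convert to linear (a loss of L dB is a gain of −L dB): F_i = 10^(NF_i/10), G_i = 10^(G_i,dB/10)
  Stage 1: F_1 = 10^(1.92/10) = 1.556, G_1 = 10^(−1.92/10) = 0.6427
  Stage 2: F_2 = 10^(1.46/10) = 1.400, G_2 = 10^(13.5/10) = 22.39
  Stage 3: F_3 = 10^(0.996/10) = 1.258, G_3 = 10^(−0.996/10) = 0.7951
Friis cascade:
  F = 1.556 + (1.400 − 1)/0.6427 + (1.258 − 1)/14.39 = 2.196
NF = 10 log₁₀(2.196) = 3.42 dB

3.42 dB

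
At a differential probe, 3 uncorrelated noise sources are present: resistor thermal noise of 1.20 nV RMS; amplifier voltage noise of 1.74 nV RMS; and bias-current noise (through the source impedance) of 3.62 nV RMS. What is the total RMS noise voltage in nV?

4.19 nV

Uncorrelated sources add in power (mean-square): V_tot = √(ΣV_i²)
V_tot = √[(1.20×10⁻⁹)² + (1.74×10⁻⁹)² + (3.62×10⁻⁹)²] = 4.19×10⁻⁹ V = 4.19 nV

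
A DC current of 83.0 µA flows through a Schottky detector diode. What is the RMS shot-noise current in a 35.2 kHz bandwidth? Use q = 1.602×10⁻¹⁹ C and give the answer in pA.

I_n = √(2qI·B)
2qI·B = 2 × 1.602×10⁻¹⁹ × 8.30×10⁻⁵ × 3.52×10⁴ = 9.36×10⁻¹⁹ A²
I_n = √(9.36×10⁻¹⁹) = 9.68×10⁻¹⁰ A = 968 pA

968 pA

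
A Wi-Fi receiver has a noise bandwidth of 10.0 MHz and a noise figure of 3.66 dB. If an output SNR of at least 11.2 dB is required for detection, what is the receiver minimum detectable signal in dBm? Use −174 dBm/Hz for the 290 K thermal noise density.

Sensitivity = −174 + 10 log₁₀(B) + NF + SNR_min
= −174 + 70 + 3.66 + 11.2
= −89.14 dBm → −89.1 dBm

−89.1 dBm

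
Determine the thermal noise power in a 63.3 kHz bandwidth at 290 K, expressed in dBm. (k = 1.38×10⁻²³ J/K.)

P_n = kTB = 1.38×10⁻²³ × 290 × 6.33×10⁴ = 2.53×10⁻¹⁶ W
In dBm: 10 log₁₀(2.53×10⁻¹⁶ / 10⁻³) = −126.0 dBm

−126.0 dBm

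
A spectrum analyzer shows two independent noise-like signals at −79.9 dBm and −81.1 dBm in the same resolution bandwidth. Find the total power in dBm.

Convert to linear, add, convert back:
P₁ = 1.02×10⁻¹¹ W, P₂ = 7.76×10⁻¹² W
P_tot = 1.80×10⁻¹¹ W → 10 log₁₀(P_tot / 10⁻³) = −77.4 dBm

−77.4 dBm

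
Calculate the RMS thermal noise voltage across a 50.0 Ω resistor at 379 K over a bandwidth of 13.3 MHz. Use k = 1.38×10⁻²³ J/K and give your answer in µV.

V_n = √(4kTRB)
4kTRB = 4 × 1.38×10⁻²³ × 379 × 5.00×10¹ × 1.33×10⁷ = 1.39×10⁻¹¹ V²
V_n = √(1.39×10⁻¹¹) = 3.73×10⁻⁶ V = 3.73 µV

3.73 µV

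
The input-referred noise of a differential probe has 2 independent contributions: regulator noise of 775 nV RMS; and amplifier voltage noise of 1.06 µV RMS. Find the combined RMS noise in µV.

Uncorrelated sources add in power (mean-square): V_tot = √(ΣV_i²)
V_tot = √[(7.75×10⁻⁷)² + (1.06×10⁻⁶)²] = 1.31×10⁻⁶ V = 1.31 µV

1.31 µV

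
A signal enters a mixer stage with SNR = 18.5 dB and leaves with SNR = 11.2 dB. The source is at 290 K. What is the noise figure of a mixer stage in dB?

7.3 dB

NF (dB) = SNR_in(dB) − SNR_out(dB) when the source is at T₀
NF = 18.5 − 11.2 = 7.3 dB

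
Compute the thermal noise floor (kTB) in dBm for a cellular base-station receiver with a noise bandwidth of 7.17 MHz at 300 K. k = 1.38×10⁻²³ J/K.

P_n = kTB = 1.38×10⁻²³ × 300 × 7.17×10⁶ = 2.97×10⁻¹⁴ W
In dBm: 10 log₁₀(2.97×10⁻¹⁴ / 10⁻³) = −105.3 dBm

−105.3 dBm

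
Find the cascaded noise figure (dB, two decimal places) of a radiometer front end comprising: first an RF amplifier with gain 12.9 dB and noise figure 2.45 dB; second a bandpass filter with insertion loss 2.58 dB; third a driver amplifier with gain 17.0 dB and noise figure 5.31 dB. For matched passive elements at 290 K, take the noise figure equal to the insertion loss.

3.06 dB

Convert to linear (a loss of L dB is a gain of −L dB): F_i = 10^(NF_i/10), G_i = 10^(G_i,dB/10)
  Stage 1: F_1 = 10^(2.45/10) = 1.758, G_1 = 10^(12.9/10) = 19.50
  Stage 2: F_2 = 10^(2.58/10) = 1.811, G_2 = 10^(−2.58/10) = 0.5521
  Stage 3: F_3 = 10^(5.31/10) = 3.396, G_3 = 10^(17.0/10) = 50.12
Friis cascade:
  F = 1.758 + (1.811 − 1)/19.50 + (3.396 − 1)/10.76 = 2.022
NF = 10 log₁₀(2.022) = 3.06 dB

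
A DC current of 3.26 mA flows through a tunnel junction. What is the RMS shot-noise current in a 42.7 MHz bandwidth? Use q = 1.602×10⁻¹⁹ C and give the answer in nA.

I_n = √(2qI·B)
2qI·B = 2 × 1.602×10⁻¹⁹ × 3.26×10⁻³ × 4.27×10⁷ = 4.46×10⁻¹⁴ A²
I_n = √(4.46×10⁻¹⁴) = 2.11×10⁻⁷ A = 211 nA

211 nA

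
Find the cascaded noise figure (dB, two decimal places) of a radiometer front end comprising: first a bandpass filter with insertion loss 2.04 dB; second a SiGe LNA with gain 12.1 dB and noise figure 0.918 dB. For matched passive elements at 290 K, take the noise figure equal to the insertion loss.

Convert to linear (a loss of L dB is a gain of −L dB): F_i = 10^(NF_i/10), G_i = 10^(G_i,dB/10)
  Stage 1: F_1 = 10^(2.04/10) = 1.600, G_1 = 10^(−2.04/10) = 0.6252
  Stage 2: F_2 = 10^(0.918/10) = 1.235, G_2 = 10^(12.1/10) = 16.22
Friis cascade:
  F = 1.600 + (1.235 − 1)/0.6252 = 1.976
NF = 10 log₁₀(1.976) = 2.96 dB

2.96 dB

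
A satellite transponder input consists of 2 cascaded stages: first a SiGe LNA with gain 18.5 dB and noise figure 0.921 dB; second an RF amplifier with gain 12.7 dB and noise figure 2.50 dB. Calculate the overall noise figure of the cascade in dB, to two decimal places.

0.96 dB

Convert to linear (a loss of L dB is a gain of −L dB): F_i = 10^(NF_i/10), G_i = 10^(G_i,dB/10)
  Stage 1: F_1 = 10^(0.921/10) = 1.236, G_1 = 10^(18.5/10) = 70.79
  Stage 2: F_2 = 10^(2.50/10) = 1.778, G_2 = 10^(12.7/10) = 18.62
Friis cascade:
  F = 1.236 + (1.778 − 1)/70.79 = 1.247
NF = 10 log₁₀(1.247) = 0.96 dB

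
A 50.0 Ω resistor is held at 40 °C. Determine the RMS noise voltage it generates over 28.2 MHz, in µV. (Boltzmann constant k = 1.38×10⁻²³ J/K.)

T = 40 °C + 273.15 = 313.15 K
V_n = √(4kTRB)
4kTRB = 4 × 1.38×10⁻²³ × 313.15 × 5.00×10¹ × 2.82×10⁷ = 2.44×10⁻¹¹ V²
V_n = √(2.44×10⁻¹¹) = 4.94×10⁻⁶ V = 4.94 µV

4.94 µV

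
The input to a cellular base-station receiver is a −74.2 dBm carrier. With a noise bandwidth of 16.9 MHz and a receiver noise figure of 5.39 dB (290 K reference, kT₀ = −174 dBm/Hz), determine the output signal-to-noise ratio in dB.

22.1 dB

Noise floor: N = −174 + 10 log₁₀(B) + NF
10 log₁₀(1.69×10⁷) = 72.28 dB
N = −174 + 72.28 + 5.39 = −96.33 dBm
SNR = P_sig − N = −74.2 − (−96.33) = 22.13 dB → 22.1 dB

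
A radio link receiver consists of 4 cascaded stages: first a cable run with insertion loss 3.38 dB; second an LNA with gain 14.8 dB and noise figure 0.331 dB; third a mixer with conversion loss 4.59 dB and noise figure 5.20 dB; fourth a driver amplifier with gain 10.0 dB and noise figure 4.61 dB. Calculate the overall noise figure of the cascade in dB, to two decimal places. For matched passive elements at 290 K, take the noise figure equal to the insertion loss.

Convert to linear (a loss of L dB is a gain of −L dB): F_i = 10^(NF_i/10), G_i = 10^(G_i,dB/10)
  Stage 1: F_1 = 10^(3.38/10) = 2.178, G_1 = 10^(−3.38/10) = 0.4592
  Stage 2: F_2 = 10^(0.331/10) = 1.079, G_2 = 10^(14.8/10) = 30.20
  Stage 3: F_3 = 10^(5.20/10) = 3.311, G_3 = 10^(−4.59/10) = 0.3475
  Stage 4: F_4 = 10^(4.61/10) = 2.891, G_4 = 10^(10.0/10) = 10.00
Friis cascade:
  F = 2.178 + (1.079 − 1)/0.4592 + (3.311 − 1)/13.87 + (2.891 − 1)/4.819 = 2.909
NF = 10 log₁₀(2.909) = 4.64 dB

4.64 dB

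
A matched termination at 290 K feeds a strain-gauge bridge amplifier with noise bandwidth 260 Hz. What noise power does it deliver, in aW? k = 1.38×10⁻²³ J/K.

P_n = kTB = 1.38×10⁻²³ × 290 × 2.60×10² = 1.04×10⁻¹⁸ W = 1.04 aW

1.04 aW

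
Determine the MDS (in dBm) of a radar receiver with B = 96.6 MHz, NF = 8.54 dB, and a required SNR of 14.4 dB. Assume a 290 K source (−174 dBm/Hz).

−71.2 dBm

Sensitivity = −174 + 10 log₁₀(B) + NF + SNR_min
= −174 + 79.85 + 8.54 + 14.4
= −71.21 dBm → −71.2 dBm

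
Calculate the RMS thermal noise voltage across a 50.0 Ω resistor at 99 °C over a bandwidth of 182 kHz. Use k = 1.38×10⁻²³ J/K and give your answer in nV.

432 nV

T = 99 °C + 273.15 = 372.15 K
V_n = √(4kTRB)
4kTRB = 4 × 1.38×10⁻²³ × 372.15 × 5.00×10¹ × 1.82×10⁵ = 1.87×10⁻¹³ V²
V_n = √(1.87×10⁻¹³) = 4.32×10⁻⁷ V = 432 nV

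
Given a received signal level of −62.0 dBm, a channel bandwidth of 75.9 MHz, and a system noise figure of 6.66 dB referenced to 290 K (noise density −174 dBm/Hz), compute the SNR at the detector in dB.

26.5 dB

Noise floor: N = −174 + 10 log₁₀(B) + NF
10 log₁₀(7.59×10⁷) = 78.8 dB
N = −174 + 78.8 + 6.66 = −88.54 dBm
SNR = P_sig − N = −62.0 − (−88.54) = 26.54 dB → 26.5 dB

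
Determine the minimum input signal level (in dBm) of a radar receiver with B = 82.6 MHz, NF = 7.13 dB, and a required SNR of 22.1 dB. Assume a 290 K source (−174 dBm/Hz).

−65.6 dBm

Sensitivity = −174 + 10 log₁₀(B) + NF + SNR_min
= −174 + 79.17 + 7.13 + 22.1
= −65.60 dBm → −65.6 dBm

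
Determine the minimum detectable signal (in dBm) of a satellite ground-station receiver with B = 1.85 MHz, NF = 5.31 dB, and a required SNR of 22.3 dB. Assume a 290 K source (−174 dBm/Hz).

−83.7 dBm

Sensitivity = −174 + 10 log₁₀(B) + NF + SNR_min
= −174 + 62.67 + 5.31 + 22.3
= −83.72 dBm → −83.7 dBm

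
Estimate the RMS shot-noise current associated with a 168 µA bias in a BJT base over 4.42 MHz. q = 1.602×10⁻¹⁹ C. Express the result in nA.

I_n = √(2qI·B)
2qI·B = 2 × 1.602×10⁻¹⁹ × 1.68×10⁻⁴ × 4.42×10⁶ = 2.38×10⁻¹⁶ A²
I_n = √(2.38×10⁻¹⁶) = 1.54×10⁻⁸ A = 15.4 nA

15.4 nA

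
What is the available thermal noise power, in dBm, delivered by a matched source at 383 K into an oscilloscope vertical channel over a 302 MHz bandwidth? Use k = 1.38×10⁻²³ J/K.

P_n = kTB = 1.38×10⁻²³ × 383 × 3.02×10⁸ = 1.60×10⁻¹² W
In dBm: 10 log₁₀(1.60×10⁻¹² / 10⁻³) = −88.0 dBm

−88.0 dBm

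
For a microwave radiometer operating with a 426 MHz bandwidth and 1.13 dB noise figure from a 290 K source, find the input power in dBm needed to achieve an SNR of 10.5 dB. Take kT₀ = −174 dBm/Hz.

−76.1 dBm

Sensitivity = −174 + 10 log₁₀(B) + NF + SNR_min
= −174 + 86.29 + 1.13 + 10.5
= −76.08 dBm → −76.1 dBm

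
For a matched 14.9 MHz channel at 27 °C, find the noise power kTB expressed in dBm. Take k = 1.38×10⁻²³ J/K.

−102.1 dBm

T = 27 °C + 273.15 = 300.15 K
P_n = kTB = 1.38×10⁻²³ × 300.15 × 1.49×10⁷ = 6.17×10⁻¹⁴ W
In dBm: 10 log₁₀(6.17×10⁻¹⁴ / 10⁻³) = −102.1 dBm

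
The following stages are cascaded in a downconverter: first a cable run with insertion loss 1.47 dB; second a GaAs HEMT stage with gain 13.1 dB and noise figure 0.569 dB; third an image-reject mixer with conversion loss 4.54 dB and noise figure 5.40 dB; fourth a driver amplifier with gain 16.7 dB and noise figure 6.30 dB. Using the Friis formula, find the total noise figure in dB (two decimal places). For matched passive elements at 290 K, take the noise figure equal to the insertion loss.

Convert to linear (a loss of L dB is a gain of −L dB): F_i = 10^(NF_i/10), G_i = 10^(G_i,dB/10)
  Stage 1: F_1 = 10^(1.47/10) = 1.403, G_1 = 10^(−1.47/10) = 0.7129
  Stage 2: F_2 = 10^(0.569/10) = 1.140, G_2 = 10^(13.1/10) = 20.42
  Stage 3: F_3 = 10^(5.40/10) = 3.467, G_3 = 10^(−4.54/10) = 0.3516
  Stage 4: F_4 = 10^(6.30/10) = 4.266, G_4 = 10^(16.7/10) = 46.77
Friis cascade:
  F = 1.403 + (1.140 − 1)/0.7129 + (3.467 − 1)/14.55 + (4.266 − 1)/5.117 = 2.407
NF = 10 log₁₀(2.407) = 3.81 dB

3.81 dB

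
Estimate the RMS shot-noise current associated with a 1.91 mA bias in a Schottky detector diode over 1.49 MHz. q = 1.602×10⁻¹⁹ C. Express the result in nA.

I_n = √(2qI·B)
2qI·B = 2 × 1.602×10⁻¹⁹ × 1.91×10⁻³ × 1.49×10⁶ = 9.12×10⁻¹⁶ A²
I_n = √(9.12×10⁻¹⁶) = 3.02×10⁻⁸ A = 30.2 nA

30.2 nA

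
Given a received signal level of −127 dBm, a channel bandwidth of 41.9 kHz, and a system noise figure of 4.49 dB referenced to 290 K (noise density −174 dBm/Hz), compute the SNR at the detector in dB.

Noise floor: N = −174 + 10 log₁₀(B) + NF
10 log₁₀(4.19×10⁴) = 46.22 dB
N = −174 + 46.22 + 4.49 = −123.29 dBm
SNR = P_sig − N = −127 − (−123.29) = −3.71 dB → −3.7 dB

−3.7 dB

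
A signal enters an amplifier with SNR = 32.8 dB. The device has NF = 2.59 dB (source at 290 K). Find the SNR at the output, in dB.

30.21 dB

By definition F = SNR_in/SNR_out, so in dB: SNR_out = SNR_in − NF
SNR_out = 32.8 − 2.59 = 30.21 dB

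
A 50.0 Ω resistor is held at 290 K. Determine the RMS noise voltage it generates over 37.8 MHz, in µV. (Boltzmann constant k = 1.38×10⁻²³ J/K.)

5.50 µV

V_n = √(4kTRB)
4kTRB = 4 × 1.38×10⁻²³ × 290 × 5.00×10¹ × 3.78×10⁷ = 3.03×10⁻¹¹ V²
V_n = √(3.03×10⁻¹¹) = 5.50×10⁻⁶ V = 5.50 µV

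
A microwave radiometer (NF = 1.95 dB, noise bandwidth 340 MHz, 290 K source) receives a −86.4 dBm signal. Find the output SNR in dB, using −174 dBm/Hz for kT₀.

Noise floor: N = −174 + 10 log₁₀(B) + NF
10 log₁₀(3.40×10⁸) = 85.31 dB
N = −174 + 85.31 + 1.95 = −86.74 dBm
SNR = P_sig − N = −86.4 − (−86.74) = 0.34 dB → 0.3 dB

0.3 dB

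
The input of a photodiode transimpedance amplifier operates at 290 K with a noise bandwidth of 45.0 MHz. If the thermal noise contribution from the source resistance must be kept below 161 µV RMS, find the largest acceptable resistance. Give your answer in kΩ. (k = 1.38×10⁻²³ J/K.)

Johnson–Nyquist: V_n = √(4kTRB) ⇒ R = V_n² / (4kTB)
4kTB = 4 × 1.38×10⁻²³ × 290 × 4.50×10⁷ = 7.20×10⁻¹³
R = (1.61×10⁻⁴)² / 7.20×10⁻¹³ = 3.60×10⁴ Ω = 36.0 kΩ

36.0 kΩ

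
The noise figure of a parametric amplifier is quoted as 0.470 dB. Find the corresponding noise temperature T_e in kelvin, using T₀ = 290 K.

F = 10^(0.470/10) = 1.11429
T_e = (F − 1)·T₀ = (1.11429 − 1) × 290 = 33.1 K

33.1 K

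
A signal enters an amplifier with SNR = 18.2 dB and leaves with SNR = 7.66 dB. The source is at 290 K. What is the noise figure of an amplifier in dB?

10.54 dB

NF (dB) = SNR_in(dB) − SNR_out(dB) when the source is at T₀
NF = 18.2 − 7.66 = 10.54 dB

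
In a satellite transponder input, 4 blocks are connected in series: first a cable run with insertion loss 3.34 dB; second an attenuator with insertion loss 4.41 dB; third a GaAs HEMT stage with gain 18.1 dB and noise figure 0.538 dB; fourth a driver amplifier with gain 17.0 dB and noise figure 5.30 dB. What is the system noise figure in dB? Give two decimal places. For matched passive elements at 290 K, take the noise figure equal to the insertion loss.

8.43 dB

Convert to linear (a loss of L dB is a gain of −L dB): F_i = 10^(NF_i/10), G_i = 10^(G_i,dB/10)
  Stage 1: F_1 = 10^(3.34/10) = 2.158, G_1 = 10^(−3.34/10) = 0.4634
  Stage 2: F_2 = 10^(4.41/10) = 2.761, G_2 = 10^(−4.41/10) = 0.3622
  Stage 3: F_3 = 10^(0.538/10) = 1.132, G_3 = 10^(18.1/10) = 64.57
  Stage 4: F_4 = 10^(5.30/10) = 3.388, G_4 = 10^(17.0/10) = 50.12
Friis cascade:
  F = 2.158 + (2.761 − 1)/0.4634 + (1.132 − 1)/0.1679 + (3.388 − 1)/10.84 = 6.963
NF = 10 log₁₀(6.963) = 8.43 dB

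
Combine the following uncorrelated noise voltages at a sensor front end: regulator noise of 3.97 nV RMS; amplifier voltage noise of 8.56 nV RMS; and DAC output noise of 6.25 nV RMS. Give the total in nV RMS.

11.3 nV

Uncorrelated sources add in power (mean-square): V_tot = √(ΣV_i²)
V_tot = √[(3.97×10⁻⁹)² + (8.56×10⁻⁹)² + (6.25×10⁻⁹)²] = 1.13×10⁻⁸ V = 11.3 nV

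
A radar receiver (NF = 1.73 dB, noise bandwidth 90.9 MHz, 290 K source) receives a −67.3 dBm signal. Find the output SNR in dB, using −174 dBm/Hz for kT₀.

Noise floor: N = −174 + 10 log₁₀(B) + NF
10 log₁₀(9.09×10⁷) = 79.59 dB
N = −174 + 79.59 + 1.73 = −92.68 dBm
SNR = P_sig − N = −67.3 − (−92.68) = 25.38 dB → 25.4 dB

25.4 dB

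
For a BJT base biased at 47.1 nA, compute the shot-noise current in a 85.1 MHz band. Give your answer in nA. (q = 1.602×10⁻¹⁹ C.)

I_n = √(2qI·B)
2qI·B = 2 × 1.602×10⁻¹⁹ × 4.71×10⁻⁸ × 8.51×10⁷ = 1.28×10⁻¹⁸ A²
I_n = √(1.28×10⁻¹⁸) = 1.13×10⁻⁹ A = 1.13 nA

1.13 nA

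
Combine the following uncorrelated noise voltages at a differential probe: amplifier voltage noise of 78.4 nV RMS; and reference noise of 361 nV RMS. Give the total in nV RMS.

Uncorrelated sources add in power (mean-square): V_tot = √(ΣV_i²)
V_tot = √[(7.84×10⁻⁸)² + (3.61×10⁻⁷)²] = 3.69×10⁻⁷ V = 369 nV

369 nV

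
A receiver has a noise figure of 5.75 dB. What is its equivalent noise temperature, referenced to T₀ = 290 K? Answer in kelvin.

800 K

F = 10^(5.75/10) = 3.75837
T_e = (F − 1)·T₀ = (3.75837 − 1) × 290 = 800 K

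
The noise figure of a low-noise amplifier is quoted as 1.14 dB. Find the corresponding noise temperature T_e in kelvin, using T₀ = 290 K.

87.0 K

F = 10^(1.14/10) = 1.30017
T_e = (F − 1)·T₀ = (1.30017 − 1) × 290 = 87.0 K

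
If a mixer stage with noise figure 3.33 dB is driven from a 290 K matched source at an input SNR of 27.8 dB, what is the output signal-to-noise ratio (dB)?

By definition F = SNR_in/SNR_out, so in dB: SNR_out = SNR_in − NF
SNR_out = 27.8 − 3.33 = 24.47 dB

24.47 dB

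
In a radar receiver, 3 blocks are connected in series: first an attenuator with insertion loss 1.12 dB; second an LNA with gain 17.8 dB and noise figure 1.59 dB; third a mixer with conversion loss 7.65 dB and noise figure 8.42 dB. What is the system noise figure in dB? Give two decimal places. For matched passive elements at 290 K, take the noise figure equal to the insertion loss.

3.00 dB

Convert to linear (a loss of L dB is a gain of −L dB): F_i = 10^(NF_i/10), G_i = 10^(G_i,dB/10)
  Stage 1: F_1 = 10^(1.12/10) = 1.294, G_1 = 10^(−1.12/10) = 0.7727
  Stage 2: F_2 = 10^(1.59/10) = 1.442, G_2 = 10^(17.8/10) = 60.26
  Stage 3: F_3 = 10^(8.42/10) = 6.950, G_3 = 10^(−7.65/10) = 0.1718
Friis cascade:
  F = 1.294 + (1.442 − 1)/0.7727 + (6.950 − 1)/46.56 = 1.994
NF = 10 log₁₀(1.994) = 3.00 dB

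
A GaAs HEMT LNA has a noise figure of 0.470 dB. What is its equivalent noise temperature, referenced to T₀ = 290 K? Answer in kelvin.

33.1 K

F = 10^(0.470/10) = 1.11429
T_e = (F − 1)·T₀ = (1.11429 − 1) × 290 = 33.1 K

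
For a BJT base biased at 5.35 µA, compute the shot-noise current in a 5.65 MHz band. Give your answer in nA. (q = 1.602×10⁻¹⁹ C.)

I_n = √(2qI·B)
2qI·B = 2 × 1.602×10⁻¹⁹ × 5.35×10⁻⁶ × 5.65×10⁶ = 9.68×10⁻¹⁸ A²
I_n = √(9.68×10⁻¹⁸) = 3.11×10⁻⁹ A = 3.11 nA

3.11 nA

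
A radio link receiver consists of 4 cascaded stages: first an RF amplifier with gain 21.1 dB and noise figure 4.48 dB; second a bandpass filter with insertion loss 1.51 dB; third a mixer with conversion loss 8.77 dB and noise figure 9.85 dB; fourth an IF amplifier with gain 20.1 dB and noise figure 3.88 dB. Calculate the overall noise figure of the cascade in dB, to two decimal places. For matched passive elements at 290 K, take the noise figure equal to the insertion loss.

Convert to linear (a loss of L dB is a gain of −L dB): F_i = 10^(NF_i/10), G_i = 10^(G_i,dB/10)
  Stage 1: F_1 = 10^(4.48/10) = 2.805, G_1 = 10^(21.1/10) = 128.8
  Stage 2: F_2 = 10^(1.51/10) = 1.416, G_2 = 10^(−1.51/10) = 0.7063
  Stage 3: F_3 = 10^(9.85/10) = 9.661, G_3 = 10^(−8.77/10) = 0.1327
  Stage 4: F_4 = 10^(3.88/10) = 2.443, G_4 = 10^(20.1/10) = 102.3
Friis cascade:
  F = 2.805 + (1.416 − 1)/128.8 + (9.661 − 1)/90.99 + (2.443 − 1)/12.08 = 3.023
NF = 10 log₁₀(3.023) = 4.80 dB

4.80 dB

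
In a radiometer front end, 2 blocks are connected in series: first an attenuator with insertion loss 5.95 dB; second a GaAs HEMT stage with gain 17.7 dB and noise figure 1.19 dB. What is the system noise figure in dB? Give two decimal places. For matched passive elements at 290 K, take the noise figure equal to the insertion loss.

7.14 dB

Convert to linear (a loss of L dB is a gain of −L dB): F_i = 10^(NF_i/10), G_i = 10^(G_i,dB/10)
  Stage 1: F_1 = 10^(5.95/10) = 3.936, G_1 = 10^(−5.95/10) = 0.2541
  Stage 2: F_2 = 10^(1.19/10) = 1.315, G_2 = 10^(17.7/10) = 58.88
Friis cascade:
  F = 3.936 + (1.315 − 1)/0.2541 = 5.176
NF = 10 log₁₀(5.176) = 7.14 dB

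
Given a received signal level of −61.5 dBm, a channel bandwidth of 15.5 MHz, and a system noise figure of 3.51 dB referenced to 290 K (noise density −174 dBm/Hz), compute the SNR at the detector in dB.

Noise floor: N = −174 + 10 log₁₀(B) + NF
10 log₁₀(1.55×10⁷) = 71.9 dB
N = −174 + 71.9 + 3.51 = −98.59 dBm
SNR = P_sig − N = −61.5 − (−98.59) = 37.09 dB → 37.1 dB

37.1 dB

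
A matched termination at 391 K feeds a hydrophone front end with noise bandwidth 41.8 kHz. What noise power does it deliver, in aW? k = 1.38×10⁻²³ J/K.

P_n = kTB = 1.38×10⁻²³ × 391 × 4.18×10⁴ = 2.26×10⁻¹⁶ W = 226 aW

226 aW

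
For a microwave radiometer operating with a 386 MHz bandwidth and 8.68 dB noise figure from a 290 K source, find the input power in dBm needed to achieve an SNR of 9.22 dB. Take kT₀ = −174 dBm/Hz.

Sensitivity = −174 + 10 log₁₀(B) + NF + SNR_min
= −174 + 85.87 + 8.68 + 9.22
= −70.23 dBm → −70.2 dBm

−70.2 dBm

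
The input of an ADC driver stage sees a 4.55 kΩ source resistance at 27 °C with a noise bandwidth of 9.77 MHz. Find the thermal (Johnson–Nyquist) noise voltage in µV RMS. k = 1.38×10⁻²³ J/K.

T = 27 °C + 273.15 = 300.15 K
V_n = √(4kTRB)
4kTRB = 4 × 1.38×10⁻²³ × 300.15 × 4.55×10³ × 9.77×10⁶ = 7.37×10⁻¹⁰ V²
V_n = √(7.37×10⁻¹⁰) = 2.71×10⁻⁵ V = 27.1 µV

27.1 µV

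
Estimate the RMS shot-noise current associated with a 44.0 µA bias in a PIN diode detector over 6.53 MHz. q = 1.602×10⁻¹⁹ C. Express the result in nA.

9.59 nA

I_n = √(2qI·B)
2qI·B = 2 × 1.602×10⁻¹⁹ × 4.40×10⁻⁵ × 6.53×10⁶ = 9.21×10⁻¹⁷ A²
I_n = √(9.21×10⁻¹⁷) = 9.59×10⁻⁹ A = 9.59 nA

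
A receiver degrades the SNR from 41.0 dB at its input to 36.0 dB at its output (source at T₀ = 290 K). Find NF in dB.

NF (dB) = SNR_in(dB) − SNR_out(dB) when the source is at T₀
NF = 41.0 − 36.0 = 5.0 dB

5.0 dB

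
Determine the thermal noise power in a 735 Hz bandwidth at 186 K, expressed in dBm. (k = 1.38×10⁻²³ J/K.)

P_n = kTB = 1.38×10⁻²³ × 186 × 7.35×10² = 1.89×10⁻¹⁸ W
In dBm: 10 log₁₀(1.89×10⁻¹⁸ / 10⁻³) = −147.2 dBm

−147.2 dBm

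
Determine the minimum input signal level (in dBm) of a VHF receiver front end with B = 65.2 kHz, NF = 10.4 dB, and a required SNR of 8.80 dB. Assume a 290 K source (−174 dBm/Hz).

Sensitivity = −174 + 10 log₁₀(B) + NF + SNR_min
= −174 + 48.14 + 10.4 + 8.80
= −106.66 dBm → −106.7 dBm

−106.7 dBm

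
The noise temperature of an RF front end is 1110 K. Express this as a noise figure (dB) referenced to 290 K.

F = 1 + T_e/T₀ = 1 + 1110/290 = 4.82759
NF = 10 log₁₀(4.82759) = 6.84 dB

6.84 dB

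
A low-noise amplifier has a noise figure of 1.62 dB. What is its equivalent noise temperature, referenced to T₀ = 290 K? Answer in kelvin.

131 K

F = 10^(1.62/10) = 1.45211
T_e = (F − 1)·T₀ = (1.45211 − 1) × 290 = 131 K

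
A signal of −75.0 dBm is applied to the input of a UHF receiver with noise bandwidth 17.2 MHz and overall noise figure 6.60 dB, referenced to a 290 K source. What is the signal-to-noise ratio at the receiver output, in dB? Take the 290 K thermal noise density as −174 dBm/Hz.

Noise floor: N = −174 + 10 log₁₀(B) + NF
10 log₁₀(1.72×10⁷) = 72.36 dB
N = −174 + 72.36 + 6.60 = −95.04 dBm
SNR = P_sig − N = −75.0 − (−95.04) = 20.04 dB → 20.0 dB

20.0 dB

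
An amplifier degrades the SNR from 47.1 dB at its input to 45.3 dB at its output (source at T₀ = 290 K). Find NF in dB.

NF (dB) = SNR_in(dB) − SNR_out(dB) when the source is at T₀
NF = 47.1 − 45.3 = 1.8 dB

1.8 dB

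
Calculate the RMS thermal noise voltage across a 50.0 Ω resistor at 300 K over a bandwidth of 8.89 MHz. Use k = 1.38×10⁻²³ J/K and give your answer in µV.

2.71 µV

V_n = √(4kTRB)
4kTRB = 4 × 1.38×10⁻²³ × 300 × 5.00×10¹ × 8.89×10⁶ = 7.36×10⁻¹² V²
V_n = √(7.36×10⁻¹²) = 2.71×10⁻⁶ V = 2.71 µV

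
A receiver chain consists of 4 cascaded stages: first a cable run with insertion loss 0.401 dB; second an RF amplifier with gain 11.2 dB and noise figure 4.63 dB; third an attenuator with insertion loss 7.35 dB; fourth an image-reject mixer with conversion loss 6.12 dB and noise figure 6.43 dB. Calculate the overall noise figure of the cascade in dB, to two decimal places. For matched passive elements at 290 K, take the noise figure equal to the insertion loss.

Convert to linear (a loss of L dB is a gain of −L dB): F_i = 10^(NF_i/10), G_i = 10^(G_i,dB/10)
  Stage 1: F_1 = 10^(0.401/10) = 1.097, G_1 = 10^(−0.401/10) = 0.9118
  Stage 2: F_2 = 10^(4.63/10) = 2.904, G_2 = 10^(11.2/10) = 13.18
  Stage 3: F_3 = 10^(7.35/10) = 5.433, G_3 = 10^(−7.35/10) = 0.1841
  Stage 4: F_4 = 10^(6.43/10) = 4.395, G_4 = 10^(−6.12/10) = 0.2443
Friis cascade:
  F = 1.097 + (2.904 − 1)/0.9118 + (5.433 − 1)/12.02 + (4.395 − 1)/2.213 = 5.088
NF = 10 log₁₀(5.088) = 7.07 dB

7.07 dB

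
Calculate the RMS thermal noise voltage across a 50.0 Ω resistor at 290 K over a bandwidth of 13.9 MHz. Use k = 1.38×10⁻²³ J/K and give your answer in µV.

3.34 µV

V_n = √(4kTRB)
4kTRB = 4 × 1.38×10⁻²³ × 290 × 5.00×10¹ × 1.39×10⁷ = 1.11×10⁻¹¹ V²
V_n = √(1.11×10⁻¹¹) = 3.34×10⁻⁶ V = 3.34 µV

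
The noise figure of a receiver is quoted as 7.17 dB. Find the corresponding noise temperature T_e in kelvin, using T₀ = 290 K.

1221 K

F = 10^(7.17/10) = 5.21195
T_e = (F − 1)·T₀ = (5.21195 − 1) × 290 = 1221 K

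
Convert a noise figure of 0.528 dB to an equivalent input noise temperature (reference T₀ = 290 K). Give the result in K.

37.5 K

F = 10^(0.528/10) = 1.12928
T_e = (F − 1)·T₀ = (1.12928 − 1) × 290 = 37.5 K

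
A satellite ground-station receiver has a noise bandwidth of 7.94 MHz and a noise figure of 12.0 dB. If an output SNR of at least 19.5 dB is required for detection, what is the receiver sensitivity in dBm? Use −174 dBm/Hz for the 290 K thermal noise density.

Sensitivity = −174 + 10 log₁₀(B) + NF + SNR_min
= −174 + 69 + 12.0 + 19.5
= −73.5 dBm → −73.5 dBm

−73.5 dBm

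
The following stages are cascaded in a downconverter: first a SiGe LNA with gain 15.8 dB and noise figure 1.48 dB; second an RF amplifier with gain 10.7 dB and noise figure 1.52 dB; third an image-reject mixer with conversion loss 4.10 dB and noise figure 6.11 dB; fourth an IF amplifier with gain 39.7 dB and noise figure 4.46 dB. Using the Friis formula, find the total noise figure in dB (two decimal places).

Convert to linear (a loss of L dB is a gain of −L dB): F_i = 10^(NF_i/10), G_i = 10^(G_i,dB/10)
  Stage 1: F_1 = 10^(1.48/10) = 1.406, G_1 = 10^(15.8/10) = 38.02
  Stage 2: F_2 = 10^(1.52/10) = 1.419, G_2 = 10^(10.7/10) = 11.75
  Stage 3: F_3 = 10^(6.11/10) = 4.083, G_3 = 10^(−4.10/10) = 0.3890
  Stage 4: F_4 = 10^(4.46/10) = 2.793, G_4 = 10^(39.7/10) = 9333
Friis cascade:
  F = 1.406 + (1.419 − 1)/38.02 + (4.083 − 1)/446.7 + (2.793 − 1)/173.8 = 1.434
NF = 10 log₁₀(1.434) = 1.57 dB

1.57 dB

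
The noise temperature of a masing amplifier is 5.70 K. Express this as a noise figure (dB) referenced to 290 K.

0.085 dB

F = 1 + T_e/T₀ = 1 + 5.70/290 = 1.01966
NF = 10 log₁₀(1.01966) = 0.085 dB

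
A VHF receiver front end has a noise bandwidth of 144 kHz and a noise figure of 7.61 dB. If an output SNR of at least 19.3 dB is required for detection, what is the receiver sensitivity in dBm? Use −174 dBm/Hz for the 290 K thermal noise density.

−95.5 dBm

Sensitivity = −174 + 10 log₁₀(B) + NF + SNR_min
= −174 + 51.58 + 7.61 + 19.3
= −95.51 dBm → −95.5 dBm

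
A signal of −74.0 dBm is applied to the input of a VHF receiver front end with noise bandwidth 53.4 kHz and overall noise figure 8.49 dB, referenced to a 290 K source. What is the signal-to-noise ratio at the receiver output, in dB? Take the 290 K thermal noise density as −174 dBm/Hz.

44.2 dB

Noise floor: N = −174 + 10 log₁₀(B) + NF
10 log₁₀(5.34×10⁴) = 47.28 dB
N = −174 + 47.28 + 8.49 = −118.23 dBm
SNR = P_sig − N = −74.0 − (−118.23) = 44.23 dB → 44.2 dB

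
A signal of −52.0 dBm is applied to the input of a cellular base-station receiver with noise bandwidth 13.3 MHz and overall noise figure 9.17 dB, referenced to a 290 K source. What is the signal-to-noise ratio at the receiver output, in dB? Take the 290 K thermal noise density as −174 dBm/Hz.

Noise floor: N = −174 + 10 log₁₀(B) + NF
10 log₁₀(1.33×10⁷) = 71.24 dB
N = −174 + 71.24 + 9.17 = −93.59 dBm
SNR = P_sig − N = −52.0 − (−93.59) = 41.59 dB → 41.6 dB

41.6 dB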